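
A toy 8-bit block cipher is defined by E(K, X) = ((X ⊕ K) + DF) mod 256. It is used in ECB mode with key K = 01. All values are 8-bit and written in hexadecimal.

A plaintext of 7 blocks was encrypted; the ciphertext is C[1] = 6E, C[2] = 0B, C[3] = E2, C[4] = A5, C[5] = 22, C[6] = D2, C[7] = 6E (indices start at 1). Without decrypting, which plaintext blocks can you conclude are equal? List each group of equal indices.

P[1] = P[7]

ECB encrypts each block independently with the same key, so equal ciphertext blocks imply equal plaintext blocks.
C[1] = C[7] = 6E, so P[1] = P[7].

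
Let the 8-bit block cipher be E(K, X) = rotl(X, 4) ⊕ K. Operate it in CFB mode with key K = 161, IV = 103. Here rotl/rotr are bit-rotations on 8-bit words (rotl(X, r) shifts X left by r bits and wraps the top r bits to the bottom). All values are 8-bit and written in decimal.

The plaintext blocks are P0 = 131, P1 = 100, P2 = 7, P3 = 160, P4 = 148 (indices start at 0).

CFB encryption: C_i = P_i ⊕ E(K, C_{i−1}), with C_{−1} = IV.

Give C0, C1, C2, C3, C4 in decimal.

C0 = 84, C1 = 128, C2 = 174, C3 = 235, C4 = 139

C0: E(K, 103) = 215; 131 ⊕ 215 = 84.
C1: E(K, 84) = 228; 100 ⊕ 228 = 128.
C2: E(K, 128) = 169; 7 ⊕ 169 = 174.
C3: E(K, 174) = 75; 160 ⊕ 75 = 235.
C4: E(K, 235) = 31; 148 ⊕ 31 = 139.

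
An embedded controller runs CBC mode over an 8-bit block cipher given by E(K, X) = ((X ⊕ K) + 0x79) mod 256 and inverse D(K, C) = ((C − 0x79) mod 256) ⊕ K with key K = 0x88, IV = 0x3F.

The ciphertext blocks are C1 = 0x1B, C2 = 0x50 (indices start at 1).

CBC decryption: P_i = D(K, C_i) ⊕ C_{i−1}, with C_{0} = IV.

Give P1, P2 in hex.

P1 = 0x15, P2 = 0x44

P1: D(K, 0x1B) = 0x2A; 0x2A ⊕ 0x3F = 0x15.
P2: D(K, 0x50) = 0x5F; 0x5F ⊕ 0x1B = 0x44.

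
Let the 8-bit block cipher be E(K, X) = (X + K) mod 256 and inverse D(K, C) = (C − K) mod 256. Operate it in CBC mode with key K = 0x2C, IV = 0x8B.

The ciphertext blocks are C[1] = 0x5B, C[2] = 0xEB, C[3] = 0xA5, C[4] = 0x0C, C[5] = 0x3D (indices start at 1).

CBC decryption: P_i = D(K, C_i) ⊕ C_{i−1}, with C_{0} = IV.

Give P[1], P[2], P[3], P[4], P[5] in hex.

P[1]: D(K, 0x5B) = 0x2F; 0x2F ⊕ 0x8B = 0xA4.
P[2]: D(K, 0xEB) = 0xBF; 0xBF ⊕ 0x5B = 0xE4.
P[3]: D(K, 0xA5) = 0x79; 0x79 ⊕ 0xEB = 0x92.
P[4]: D(K, 0x0C) = 0xE0; 0xE0 ⊕ 0xA5 = 0x45.
P[5]: D(K, 0x3D) = 0x11; 0x11 ⊕ 0x0C = 0x1D.

P[1] = 0xA4, P[2] = 0xE4, P[3] = 0x92, P[4] = 0x45, P[5] = 0x1D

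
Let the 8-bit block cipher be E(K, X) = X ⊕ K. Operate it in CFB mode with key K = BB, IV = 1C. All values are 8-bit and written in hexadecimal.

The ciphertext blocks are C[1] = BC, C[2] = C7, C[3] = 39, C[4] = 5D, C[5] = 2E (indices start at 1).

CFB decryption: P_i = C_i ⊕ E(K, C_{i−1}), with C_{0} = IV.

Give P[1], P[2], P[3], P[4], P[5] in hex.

P[1] = 1B, P[2] = C0, P[3] = 45, P[4] = DF, P[5] = C8

P[1]: E(K, 1C) = A7; BC ⊕ A7 = 1B.
P[2]: E(K, BC) = 07; C7 ⊕ 07 = C0.
P[3]: E(K, C7) = 7C; 39 ⊕ 7C = 45.
P[4]: E(K, 39) = 82; 5D ⊕ 82 = DF.
P[5]: E(K, 5D) = E6; 2E ⊕ E6 = C8.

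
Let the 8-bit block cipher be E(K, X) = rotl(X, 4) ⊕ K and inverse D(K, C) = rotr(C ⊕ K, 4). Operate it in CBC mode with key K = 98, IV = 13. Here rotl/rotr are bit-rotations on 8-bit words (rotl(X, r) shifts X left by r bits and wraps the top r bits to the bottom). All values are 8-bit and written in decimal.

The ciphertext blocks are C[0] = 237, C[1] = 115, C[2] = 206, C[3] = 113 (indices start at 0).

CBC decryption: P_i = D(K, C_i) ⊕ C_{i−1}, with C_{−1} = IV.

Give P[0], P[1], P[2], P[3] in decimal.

P[0]: D(K, 237) = 248; 248 ⊕ 13 = 245.
P[1]: D(K, 115) = 17; 17 ⊕ 237 = 252.
P[2]: D(K, 206) = 202; 202 ⊕ 115 = 185.
P[3]: D(K, 113) = 49; 49 ⊕ 206 = 255.

P[0] = 245, P[1] = 252, P[2] = 185, P[3] = 255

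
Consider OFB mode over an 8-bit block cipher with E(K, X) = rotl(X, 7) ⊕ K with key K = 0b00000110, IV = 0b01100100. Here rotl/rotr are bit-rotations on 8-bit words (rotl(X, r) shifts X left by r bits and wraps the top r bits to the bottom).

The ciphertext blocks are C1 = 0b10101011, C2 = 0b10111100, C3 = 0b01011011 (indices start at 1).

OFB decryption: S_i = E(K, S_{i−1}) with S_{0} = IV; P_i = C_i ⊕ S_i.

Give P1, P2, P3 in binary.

P1 = 0b10011111, P2 = 0b10100000, P3 = 0b01010011

P1: S = E(K, 0b01100100) = 0b00110100; 0b10101011 ⊕ 0b00110100 = 0b10011111.
P2: S = E(K, 0b00110100) = 0b00011100; 0b10111100 ⊕ 0b00011100 = 0b10100000.
P3: S = E(K, 0b00011100) = 0b00001000; 0b01011011 ⊕ 0b00001000 = 0b01010011.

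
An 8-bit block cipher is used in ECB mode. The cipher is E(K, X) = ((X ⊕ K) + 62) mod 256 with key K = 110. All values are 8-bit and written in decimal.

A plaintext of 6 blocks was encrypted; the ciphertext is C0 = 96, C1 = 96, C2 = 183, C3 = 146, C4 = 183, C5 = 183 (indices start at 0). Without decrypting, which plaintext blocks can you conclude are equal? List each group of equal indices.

ECB encrypts each block independently with the same key, so equal ciphertext blocks imply equal plaintext blocks.
C0 = C1 = 96, so P0 = P1.
C2 = C4 = C5 = 183, so P2 = P4 = P5.

P0 = P1; P2 = P4 = P5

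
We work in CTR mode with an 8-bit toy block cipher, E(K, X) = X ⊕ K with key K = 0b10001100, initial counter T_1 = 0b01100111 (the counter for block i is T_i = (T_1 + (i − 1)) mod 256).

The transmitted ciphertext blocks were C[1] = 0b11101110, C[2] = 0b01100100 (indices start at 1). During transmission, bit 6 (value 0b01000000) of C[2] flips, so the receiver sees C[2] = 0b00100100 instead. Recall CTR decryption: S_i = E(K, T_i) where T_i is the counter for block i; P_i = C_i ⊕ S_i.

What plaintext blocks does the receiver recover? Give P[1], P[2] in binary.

P[1] = 0b00000101, P[2] = 0b11000000

Only C[2] changed, to 0b00100100. In CTR, a change in C_i flips the same bit in P_i only; the keystream is unaffected. Decrypting the received ciphertext:
P[1]: T = 0b01100111, S = E(K, T) = 0b11101011; 0b11101110 ⊕ 0b11101011 = 0b00000101.
P[2]: T = 0b01101000, S = E(K, T) = 0b11100100; 0b00100100 ⊕ 0b11100100 = 0b11000000.
Blocks that differ from the original plaintext: P[2].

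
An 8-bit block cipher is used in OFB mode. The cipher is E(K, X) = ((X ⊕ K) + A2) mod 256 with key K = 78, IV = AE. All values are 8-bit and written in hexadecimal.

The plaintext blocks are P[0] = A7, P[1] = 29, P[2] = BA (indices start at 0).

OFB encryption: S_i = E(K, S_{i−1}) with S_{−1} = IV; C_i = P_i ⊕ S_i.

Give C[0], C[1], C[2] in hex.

C[0] = DF, C[1] = 8B, C[2] = C6

C[0]: S = E(K, AE) = 78; A7 ⊕ 78 = DF.
C[1]: S = E(K, 78) = A2; 29 ⊕ A2 = 8B.
C[2]: S = E(K, A2) = 7C; BA ⊕ 7C = C6.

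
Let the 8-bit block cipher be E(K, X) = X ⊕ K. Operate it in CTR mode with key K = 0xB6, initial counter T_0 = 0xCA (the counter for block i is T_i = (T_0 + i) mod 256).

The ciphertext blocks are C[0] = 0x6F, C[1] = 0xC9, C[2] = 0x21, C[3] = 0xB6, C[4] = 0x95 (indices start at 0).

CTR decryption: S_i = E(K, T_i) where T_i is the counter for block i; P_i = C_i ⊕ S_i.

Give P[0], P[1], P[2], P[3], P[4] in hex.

P[0]: T = 0xCA, S = E(K, T) = 0x7C; 0x6F ⊕ 0x7C = 0x13.
P[1]: T = 0xCB, S = E(K, T) = 0x7D; 0xC9 ⊕ 0x7D = 0xB4.
P[2]: T = 0xCC, S = E(K, T) = 0x7A; 0x21 ⊕ 0x7A = 0x5B.
P[3]: T = 0xCD, S = E(K, T) = 0x7B; 0xB6 ⊕ 0x7B = 0xCD.
P[4]: T = 0xCE, S = E(K, T) = 0x78; 0x95 ⊕ 0x78 = 0xED.

P[0] = 0x13, P[1] = 0xB4, P[2] = 0x5B, P[3] = 0xCD, P[4] = 0xED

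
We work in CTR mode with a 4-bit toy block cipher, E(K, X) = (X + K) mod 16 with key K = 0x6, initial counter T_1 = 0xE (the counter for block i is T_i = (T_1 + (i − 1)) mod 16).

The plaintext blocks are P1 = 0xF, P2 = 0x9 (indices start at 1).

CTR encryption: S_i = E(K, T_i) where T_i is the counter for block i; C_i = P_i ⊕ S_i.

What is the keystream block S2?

C1: T = 0xE, S = E(K, T) = 0x4; 0xF ⊕ 0x4 = 0xB.
C2: T = 0xF, S = E(K, T) = 0x5; 0x9 ⊕ 0x5 = 0xC.
So S2 = 0x5.

0x5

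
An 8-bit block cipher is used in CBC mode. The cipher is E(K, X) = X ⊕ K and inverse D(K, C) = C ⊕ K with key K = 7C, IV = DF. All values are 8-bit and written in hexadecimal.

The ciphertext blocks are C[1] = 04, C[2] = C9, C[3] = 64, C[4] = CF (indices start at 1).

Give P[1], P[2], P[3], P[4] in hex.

CBC decryption: P_i = D(K, C_i) ⊕ C_{i−1}, with C_{0} = IV.
P[1]: D(K, 04) = 78; 78 ⊕ DF = A7.
P[2]: D(K, C9) = B5; B5 ⊕ 04 = B1.
P[3]: D(K, 64) = 18; 18 ⊕ C9 = D1.
P[4]: D(K, CF) = B3; B3 ⊕ 64 = D7.

P[1] = A7, P[2] = B1, P[3] = D1, P[4] = D7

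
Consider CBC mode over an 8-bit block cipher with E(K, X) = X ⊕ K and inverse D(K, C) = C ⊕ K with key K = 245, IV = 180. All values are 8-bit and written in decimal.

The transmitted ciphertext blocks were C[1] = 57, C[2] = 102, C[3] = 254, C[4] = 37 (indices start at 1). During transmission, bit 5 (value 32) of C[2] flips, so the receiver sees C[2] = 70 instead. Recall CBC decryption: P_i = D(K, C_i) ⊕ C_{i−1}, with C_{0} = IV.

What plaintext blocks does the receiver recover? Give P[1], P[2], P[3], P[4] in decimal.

P[1] = 120, P[2] = 138, P[3] = 77, P[4] = 46

Only C[2] changed, to 70. In CBC, a change in C_i garbles P_i and flips the same bit in P_{i+1}. Decrypting the received ciphertext:
P[1]: D(K, 57) = 204; 204 ⊕ 180 = 120.
P[2]: D(K, 70) = 179; 179 ⊕ 57 = 138.
P[3]: D(K, 254) = 11; 11 ⊕ 70 = 77.
P[4]: D(K, 37) = 208; 208 ⊕ 254 = 46.
Blocks that differ from the original plaintext: P[2], P[3].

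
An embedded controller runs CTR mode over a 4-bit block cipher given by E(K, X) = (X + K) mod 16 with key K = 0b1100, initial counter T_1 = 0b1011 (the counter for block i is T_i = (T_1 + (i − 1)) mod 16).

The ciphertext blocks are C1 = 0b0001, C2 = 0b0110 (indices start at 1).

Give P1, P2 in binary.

CTR decryption: S_i = E(K, T_i) where T_i is the counter for block i; P_i = C_i ⊕ S_i.
P1: T = 0b1011, S = E(K, T) = 0b0111; 0b0001 ⊕ 0b0111 = 0b0110.
P2: T = 0b1100, S = E(K, T) = 0b1000; 0b0110 ⊕ 0b1000 = 0b1110.

P1 = 0b0110, P2 = 0b1110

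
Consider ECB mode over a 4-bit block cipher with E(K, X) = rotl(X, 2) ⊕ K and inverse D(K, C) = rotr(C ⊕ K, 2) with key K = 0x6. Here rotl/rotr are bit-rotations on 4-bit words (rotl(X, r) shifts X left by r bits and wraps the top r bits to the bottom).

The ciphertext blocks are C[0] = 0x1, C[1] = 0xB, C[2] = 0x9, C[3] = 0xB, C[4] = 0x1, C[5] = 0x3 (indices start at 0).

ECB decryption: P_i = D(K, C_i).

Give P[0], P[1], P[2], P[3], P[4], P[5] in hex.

P[0]: D(K, 0x1) = 0xD.
P[1]: D(K, 0xB) = 0x7.
P[2]: D(K, 0x9) = 0xF.
P[3]: D(K, 0xB) = 0x7.
P[4]: D(K, 0x1) = 0xD.
P[5]: D(K, 0x3) = 0x5.

P[0] = 0xD, P[1] = 0x7, P[2] = 0xF, P[3] = 0x7, P[4] = 0xD, P[5] = 0x5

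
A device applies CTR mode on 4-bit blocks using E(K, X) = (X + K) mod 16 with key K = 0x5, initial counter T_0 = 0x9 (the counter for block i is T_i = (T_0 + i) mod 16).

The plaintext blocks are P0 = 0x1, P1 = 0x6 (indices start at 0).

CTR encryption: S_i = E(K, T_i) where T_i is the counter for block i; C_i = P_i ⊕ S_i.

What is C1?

C1 = 0x9

C0: T = 0x9, S = E(K, T) = 0xE; 0x1 ⊕ 0xE = 0xF.
C1: T = 0xA, S = E(K, T) = 0xF; 0x6 ⊕ 0xF = 0x9.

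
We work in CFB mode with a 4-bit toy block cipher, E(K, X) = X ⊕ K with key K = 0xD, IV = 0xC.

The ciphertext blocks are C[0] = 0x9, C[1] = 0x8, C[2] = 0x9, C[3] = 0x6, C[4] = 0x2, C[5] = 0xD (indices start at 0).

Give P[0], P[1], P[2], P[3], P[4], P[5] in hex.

CFB decryption: P_i = C_i ⊕ E(K, C_{i−1}), with C_{−1} = IV.
P[0]: E(K, 0xC) = 0x1; 0x9 ⊕ 0x1 = 0x8.
P[1]: E(K, 0x9) = 0x4; 0x8 ⊕ 0x4 = 0xC.
P[2]: E(K, 0x8) = 0x5; 0x9 ⊕ 0x5 = 0xC.
P[3]: E(K, 0x9) = 0x4; 0x6 ⊕ 0x4 = 0x2.
P[4]: E(K, 0x6) = 0xB; 0x2 ⊕ 0xB = 0x9.
P[5]: E(K, 0x2) = 0xF; 0xD ⊕ 0xF = 0x2.

P[0] = 0x8, P[1] = 0xC, P[2] = 0xC, P[3] = 0x2, P[4] = 0x9, P[5] = 0x2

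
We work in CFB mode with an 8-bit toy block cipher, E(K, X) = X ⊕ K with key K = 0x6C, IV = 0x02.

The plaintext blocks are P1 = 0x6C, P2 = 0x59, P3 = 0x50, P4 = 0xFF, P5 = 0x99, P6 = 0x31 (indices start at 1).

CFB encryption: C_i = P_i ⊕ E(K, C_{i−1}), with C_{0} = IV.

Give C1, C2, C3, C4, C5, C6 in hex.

C1 = 0x02, C2 = 0x37, C3 = 0x0B, C4 = 0x98, C5 = 0x6D, C6 = 0x30

C1: E(K, 0x02) = 0x6E; 0x6C ⊕ 0x6E = 0x02.
C2: E(K, 0x02) = 0x6E; 0x59 ⊕ 0x6E = 0x37.
C3: E(K, 0x37) = 0x5B; 0x50 ⊕ 0x5B = 0x0B.
C4: E(K, 0x0B) = 0x67; 0xFF ⊕ 0x67 = 0x98.
C5: E(K, 0x98) = 0xF4; 0x99 ⊕ 0xF4 = 0x6D.
C6: E(K, 0x6D) = 0x01; 0x31 ⊕ 0x01 = 0x30.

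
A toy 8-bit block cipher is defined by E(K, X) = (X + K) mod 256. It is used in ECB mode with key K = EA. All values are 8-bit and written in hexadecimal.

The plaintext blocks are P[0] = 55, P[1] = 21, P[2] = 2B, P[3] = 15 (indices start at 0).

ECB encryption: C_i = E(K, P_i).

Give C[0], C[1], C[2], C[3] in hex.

C[0]: E(K, 55) = 3F.
C[1]: E(K, 21) = 0B.
C[2]: E(K, 2B) = 15.
C[3]: E(K, 15) = FF.

C[0] = 3F, C[1] = 0B, C[2] = 15, C[3] = FF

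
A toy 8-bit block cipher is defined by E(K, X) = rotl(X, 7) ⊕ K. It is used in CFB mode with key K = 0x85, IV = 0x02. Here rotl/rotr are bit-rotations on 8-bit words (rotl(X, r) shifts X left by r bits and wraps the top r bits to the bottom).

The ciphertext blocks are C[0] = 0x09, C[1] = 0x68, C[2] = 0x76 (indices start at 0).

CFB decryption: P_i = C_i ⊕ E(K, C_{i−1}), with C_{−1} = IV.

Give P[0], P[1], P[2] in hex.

P[0] = 0x8D, P[1] = 0x69, P[2] = 0xC7

P[0]: E(K, 0x02) = 0x84; 0x09 ⊕ 0x84 = 0x8D.
P[1]: E(K, 0x09) = 0x01; 0x68 ⊕ 0x01 = 0x69.
P[2]: E(K, 0x68) = 0xB1; 0x76 ⊕ 0xB1 = 0xC7.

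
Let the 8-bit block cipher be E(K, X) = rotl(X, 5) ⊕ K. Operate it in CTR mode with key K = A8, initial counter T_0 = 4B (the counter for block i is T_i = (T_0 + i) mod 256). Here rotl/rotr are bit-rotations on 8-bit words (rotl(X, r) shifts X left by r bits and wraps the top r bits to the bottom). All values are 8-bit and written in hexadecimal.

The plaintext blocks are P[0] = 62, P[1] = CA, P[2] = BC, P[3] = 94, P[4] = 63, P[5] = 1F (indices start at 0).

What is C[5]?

C[5] = BD

CTR encryption: S_i = E(K, T_i) where T_i is the counter for block i; C_i = P_i ⊕ S_i.
C[0]: T = 4B, S = E(K, T) = C1; 62 ⊕ C1 = A3.
C[1]: T = 4C, S = E(K, T) = 21; CA ⊕ 21 = EB.
C[2]: T = 4D, S = E(K, T) = 01; BC ⊕ 01 = BD.
C[3]: T = 4E, S = E(K, T) = 61; 94 ⊕ 61 = F5.
C[4]: T = 4F, S = E(K, T) = 41; 63 ⊕ 41 = 22.
C[5]: T = 50, S = E(K, T) = A2; 1F ⊕ A2 = BD.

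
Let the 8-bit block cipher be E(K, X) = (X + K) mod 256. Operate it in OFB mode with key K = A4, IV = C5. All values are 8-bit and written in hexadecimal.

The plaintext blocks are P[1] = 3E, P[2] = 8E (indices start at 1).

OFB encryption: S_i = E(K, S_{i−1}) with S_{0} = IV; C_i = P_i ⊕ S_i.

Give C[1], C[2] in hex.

C[1]: S = E(K, C5) = 69; 3E ⊕ 69 = 57.
C[2]: S = E(K, 69) = 0D; 8E ⊕ 0D = 83.

C[1] = 57, C[2] = 83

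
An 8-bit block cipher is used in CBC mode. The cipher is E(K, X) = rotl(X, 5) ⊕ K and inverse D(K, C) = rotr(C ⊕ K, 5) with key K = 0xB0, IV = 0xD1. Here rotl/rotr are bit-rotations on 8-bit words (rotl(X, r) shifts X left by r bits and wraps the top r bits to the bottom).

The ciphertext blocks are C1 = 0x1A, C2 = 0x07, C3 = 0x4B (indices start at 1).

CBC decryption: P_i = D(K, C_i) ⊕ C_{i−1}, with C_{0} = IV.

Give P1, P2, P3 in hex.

P1: D(K, 0x1A) = 0x55; 0x55 ⊕ 0xD1 = 0x84.
P2: D(K, 0x07) = 0xBD; 0xBD ⊕ 0x1A = 0xA7.
P3: D(K, 0x4B) = 0xDF; 0xDF ⊕ 0x07 = 0xD8.

P1 = 0x84, P2 = 0xA7, P3 = 0xD8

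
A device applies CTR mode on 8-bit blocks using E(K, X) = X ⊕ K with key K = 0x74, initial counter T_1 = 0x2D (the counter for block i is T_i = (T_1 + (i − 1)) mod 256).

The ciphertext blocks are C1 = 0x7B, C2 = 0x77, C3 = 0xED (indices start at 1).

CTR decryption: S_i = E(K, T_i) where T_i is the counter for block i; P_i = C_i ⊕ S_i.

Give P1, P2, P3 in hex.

P1: T = 0x2D, S = E(K, T) = 0x59; 0x7B ⊕ 0x59 = 0x22.
P2: T = 0x2E, S = E(K, T) = 0x5A; 0x77 ⊕ 0x5A = 0x2D.
P3: T = 0x2F, S = E(K, T) = 0x5B; 0xED ⊕ 0x5B = 0xB6.

P1 = 0x22, P2 = 0x2D, P3 = 0xB6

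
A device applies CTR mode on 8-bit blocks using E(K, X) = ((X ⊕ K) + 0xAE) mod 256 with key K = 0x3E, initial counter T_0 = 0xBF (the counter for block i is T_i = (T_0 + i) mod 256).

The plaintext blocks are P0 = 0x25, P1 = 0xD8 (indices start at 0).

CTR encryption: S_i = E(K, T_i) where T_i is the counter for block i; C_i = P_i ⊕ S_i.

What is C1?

C0: T = 0xBF, S = E(K, T) = 0x2F; 0x25 ⊕ 0x2F = 0x0A.
C1: T = 0xC0, S = E(K, T) = 0xAC; 0xD8 ⊕ 0xAC = 0x74.

C1 = 0x74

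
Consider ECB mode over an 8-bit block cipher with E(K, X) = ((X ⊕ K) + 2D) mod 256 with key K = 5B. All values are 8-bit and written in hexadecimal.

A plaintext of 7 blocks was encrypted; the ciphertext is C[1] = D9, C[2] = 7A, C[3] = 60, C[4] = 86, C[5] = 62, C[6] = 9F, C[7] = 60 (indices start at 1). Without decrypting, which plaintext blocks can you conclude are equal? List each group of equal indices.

P[3] = P[7]

ECB encrypts each block independently with the same key, so equal ciphertext blocks imply equal plaintext blocks.
C[3] = C[7] = 60, so P[3] = P[7].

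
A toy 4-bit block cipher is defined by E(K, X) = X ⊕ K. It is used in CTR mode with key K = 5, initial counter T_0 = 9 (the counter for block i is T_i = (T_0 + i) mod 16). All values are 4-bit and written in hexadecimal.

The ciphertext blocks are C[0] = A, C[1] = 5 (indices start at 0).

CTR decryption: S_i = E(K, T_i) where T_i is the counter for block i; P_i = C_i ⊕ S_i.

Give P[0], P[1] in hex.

P[0]: T = 9, S = E(K, T) = C; A ⊕ C = 6.
P[1]: T = A, S = E(K, T) = F; 5 ⊕ F = A.

P[0] = 6, P[1] = A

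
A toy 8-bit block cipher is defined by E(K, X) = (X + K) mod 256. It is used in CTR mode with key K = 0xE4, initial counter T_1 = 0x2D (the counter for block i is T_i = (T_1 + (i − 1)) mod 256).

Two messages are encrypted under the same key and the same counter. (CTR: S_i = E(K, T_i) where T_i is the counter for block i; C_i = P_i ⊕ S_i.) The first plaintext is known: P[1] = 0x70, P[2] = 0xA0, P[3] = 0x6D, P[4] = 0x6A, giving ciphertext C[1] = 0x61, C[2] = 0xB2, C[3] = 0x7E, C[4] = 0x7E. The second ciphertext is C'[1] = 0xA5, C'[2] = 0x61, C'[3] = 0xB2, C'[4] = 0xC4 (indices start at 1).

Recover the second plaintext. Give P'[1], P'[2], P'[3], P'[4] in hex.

In CTR with a reused counter, both messages share the same keystream S_i, so C_i ⊕ C'_i = P_i ⊕ P'_i and thus P'_i = P_i ⊕ C_i ⊕ C'_i.
P'[1]: 0x70 ⊕ 0x61 ⊕ 0xA5 = 0xB4.
P'[2]: 0xA0 ⊕ 0xB2 ⊕ 0x61 = 0x73.
P'[3]: 0x6D ⊕ 0x7E ⊕ 0xB2 = 0xA1.
P'[4]: 0x6A ⊕ 0x7E ⊕ 0xC4 = 0xD0.

P'[1] = 0xB4, P'[2] = 0x73, P'[3] = 0xA1, P'[4] = 0xD0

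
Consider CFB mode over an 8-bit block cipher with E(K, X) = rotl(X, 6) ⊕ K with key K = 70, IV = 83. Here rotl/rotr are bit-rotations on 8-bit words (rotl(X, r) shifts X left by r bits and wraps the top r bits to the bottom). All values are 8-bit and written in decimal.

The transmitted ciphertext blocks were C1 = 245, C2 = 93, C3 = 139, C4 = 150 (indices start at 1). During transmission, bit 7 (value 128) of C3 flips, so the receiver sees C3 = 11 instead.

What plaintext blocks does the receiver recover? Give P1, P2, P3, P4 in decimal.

P1 = 103, P2 = 102, P3 = 26, P4 = 18

CFB decryption: P_i = C_i ⊕ E(K, C_{i−1}), with C_{0} = IV.
Only C3 changed, to 11. In CFB, a change in C_i flips the same bit in P_i and garbles P_{i+1}. Decrypting the received ciphertext:
P1: E(K, 83) = 146; 245 ⊕ 146 = 103.
P2: E(K, 245) = 59; 93 ⊕ 59 = 102.
P3: E(K, 93) = 17; 11 ⊕ 17 = 26.
P4: E(K, 11) = 132; 150 ⊕ 132 = 18.
Blocks that differ from the original plaintext: P3, P4.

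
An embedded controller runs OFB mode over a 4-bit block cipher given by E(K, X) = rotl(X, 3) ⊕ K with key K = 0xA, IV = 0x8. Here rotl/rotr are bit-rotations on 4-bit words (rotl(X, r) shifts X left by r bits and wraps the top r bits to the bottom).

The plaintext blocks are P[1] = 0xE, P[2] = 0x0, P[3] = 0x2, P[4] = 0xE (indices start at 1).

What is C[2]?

OFB encryption: S_i = E(K, S_{i−1}) with S_{0} = IV; C_i = P_i ⊕ S_i.
C[1]: S = E(K, 0x8) = 0xE; 0xE ⊕ 0xE = 0x0.
C[2]: S = E(K, 0xE) = 0xD; 0x0 ⊕ 0xD = 0xD.

C[2] = 0xD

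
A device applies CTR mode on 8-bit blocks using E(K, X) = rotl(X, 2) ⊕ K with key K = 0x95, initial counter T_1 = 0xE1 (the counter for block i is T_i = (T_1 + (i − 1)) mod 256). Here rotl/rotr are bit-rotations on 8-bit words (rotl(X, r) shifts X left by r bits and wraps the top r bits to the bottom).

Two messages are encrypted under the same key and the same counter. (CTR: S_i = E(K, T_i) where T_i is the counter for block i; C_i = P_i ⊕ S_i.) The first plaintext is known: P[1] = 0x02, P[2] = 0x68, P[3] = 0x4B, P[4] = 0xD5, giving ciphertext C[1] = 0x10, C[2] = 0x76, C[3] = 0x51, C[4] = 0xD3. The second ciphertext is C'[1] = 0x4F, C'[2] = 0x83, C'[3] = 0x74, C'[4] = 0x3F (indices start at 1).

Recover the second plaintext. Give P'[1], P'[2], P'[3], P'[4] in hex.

In CTR with a reused counter, both messages share the same keystream S_i, so C_i ⊕ C'_i = P_i ⊕ P'_i and thus P'_i = P_i ⊕ C_i ⊕ C'_i.
P'[1]: 0x02 ⊕ 0x10 ⊕ 0x4F = 0x5D.
P'[2]: 0x68 ⊕ 0x76 ⊕ 0x83 = 0x9D.
P'[3]: 0x4B ⊕ 0x51 ⊕ 0x74 = 0x6E.
P'[4]: 0xD5 ⊕ 0xD3 ⊕ 0x3F = 0x39.

P'[1] = 0x5D, P'[2] = 0x9D, P'[3] = 0x6E, P'[4] = 0x39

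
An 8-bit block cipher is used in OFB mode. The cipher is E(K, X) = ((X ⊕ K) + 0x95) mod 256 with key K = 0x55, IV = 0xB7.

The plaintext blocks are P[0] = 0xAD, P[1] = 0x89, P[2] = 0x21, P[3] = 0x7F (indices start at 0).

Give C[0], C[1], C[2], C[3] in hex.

C[0] = 0xDA, C[1] = 0x3E, C[2] = 0x56, C[3] = 0xC8

OFB encryption: S_i = E(K, S_{i−1}) with S_{−1} = IV; C_i = P_i ⊕ S_i.
C[0]: S = E(K, 0xB7) = 0x77; 0xAD ⊕ 0x77 = 0xDA.
C[1]: S = E(K, 0x77) = 0xB7; 0x89 ⊕ 0xB7 = 0x3E.
C[2]: S = E(K, 0xB7) = 0x77; 0x21 ⊕ 0x77 = 0x56.
C[3]: S = E(K, 0x77) = 0xB7; 0x7F ⊕ 0xB7 = 0xC8.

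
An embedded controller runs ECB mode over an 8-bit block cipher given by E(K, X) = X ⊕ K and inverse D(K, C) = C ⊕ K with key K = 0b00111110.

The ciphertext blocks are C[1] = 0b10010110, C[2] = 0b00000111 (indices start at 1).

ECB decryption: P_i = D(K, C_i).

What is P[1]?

P[1] = 0b10101000

P[1]: D(K, 0b10010110) = 0b10101000.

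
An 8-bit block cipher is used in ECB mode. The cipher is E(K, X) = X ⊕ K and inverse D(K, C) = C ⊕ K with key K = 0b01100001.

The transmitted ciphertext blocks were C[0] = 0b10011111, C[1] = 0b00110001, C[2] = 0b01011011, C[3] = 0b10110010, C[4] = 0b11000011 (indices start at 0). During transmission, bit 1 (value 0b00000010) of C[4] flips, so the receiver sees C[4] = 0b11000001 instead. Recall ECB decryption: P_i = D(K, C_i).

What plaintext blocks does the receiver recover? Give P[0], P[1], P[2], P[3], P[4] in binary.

Only C[4] changed, to 0b11000001. In ECB, a change in C_i affects only P_i. Decrypting the received ciphertext:
P[0]: D(K, 0b10011111) = 0b11111110.
P[1]: D(K, 0b00110001) = 0b01010000.
P[2]: D(K, 0b01011011) = 0b00111010.
P[3]: D(K, 0b10110010) = 0b11010011.
P[4]: D(K, 0b11000001) = 0b10100000.
Blocks that differ from the original plaintext: P[4].

P[0] = 0b11111110, P[1] = 0b01010000, P[2] = 0b00111010, P[3] = 0b11010011, P[4] = 0b10100000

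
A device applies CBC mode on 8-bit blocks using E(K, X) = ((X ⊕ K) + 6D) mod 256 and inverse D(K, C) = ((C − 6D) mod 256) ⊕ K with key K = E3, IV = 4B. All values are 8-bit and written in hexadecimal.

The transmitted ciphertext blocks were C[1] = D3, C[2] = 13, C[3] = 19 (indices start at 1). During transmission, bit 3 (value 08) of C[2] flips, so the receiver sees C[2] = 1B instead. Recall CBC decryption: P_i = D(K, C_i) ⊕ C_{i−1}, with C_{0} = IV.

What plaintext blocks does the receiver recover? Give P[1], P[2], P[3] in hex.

Only C[2] changed, to 1B. In CBC, a change in C_i garbles P_i and flips the same bit in P_{i+1}. Decrypting the received ciphertext:
P[1]: D(K, D3) = 85; 85 ⊕ 4B = CE.
P[2]: D(K, 1B) = 4D; 4D ⊕ D3 = 9E.
P[3]: D(K, 19) = 4F; 4F ⊕ 1B = 54.
Blocks that differ from the original plaintext: P[2], P[3].

P[1] = CE, P[2] = 9E, P[3] = 54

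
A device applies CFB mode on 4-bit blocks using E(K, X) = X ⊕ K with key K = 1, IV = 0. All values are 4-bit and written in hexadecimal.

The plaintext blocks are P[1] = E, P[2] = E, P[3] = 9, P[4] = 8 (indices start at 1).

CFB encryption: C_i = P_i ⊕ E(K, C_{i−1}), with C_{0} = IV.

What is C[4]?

C[4] = 1

C[1]: E(K, 0) = 1; E ⊕ 1 = F.
C[2]: E(K, F) = E; E ⊕ E = 0.
C[3]: E(K, 0) = 1; 9 ⊕ 1 = 8.
C[4]: E(K, 8) = 9; 8 ⊕ 9 = 1.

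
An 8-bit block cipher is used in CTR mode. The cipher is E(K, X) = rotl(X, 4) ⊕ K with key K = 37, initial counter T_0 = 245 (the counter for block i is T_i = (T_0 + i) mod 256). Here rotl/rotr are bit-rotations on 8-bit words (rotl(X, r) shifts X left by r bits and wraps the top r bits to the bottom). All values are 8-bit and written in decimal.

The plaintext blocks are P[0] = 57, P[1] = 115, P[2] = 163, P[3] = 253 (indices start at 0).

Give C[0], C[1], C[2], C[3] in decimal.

C[0] = 67, C[1] = 57, C[2] = 249, C[3] = 87

CTR encryption: S_i = E(K, T_i) where T_i is the counter for block i; C_i = P_i ⊕ S_i.
C[0]: T = 245, S = E(K, T) = 122; 57 ⊕ 122 = 67.
C[1]: T = 246, S = E(K, T) = 74; 115 ⊕ 74 = 57.
C[2]: T = 247, S = E(K, T) = 90; 163 ⊕ 90 = 249.
C[3]: T = 248, S = E(K, T) = 170; 253 ⊕ 170 = 87.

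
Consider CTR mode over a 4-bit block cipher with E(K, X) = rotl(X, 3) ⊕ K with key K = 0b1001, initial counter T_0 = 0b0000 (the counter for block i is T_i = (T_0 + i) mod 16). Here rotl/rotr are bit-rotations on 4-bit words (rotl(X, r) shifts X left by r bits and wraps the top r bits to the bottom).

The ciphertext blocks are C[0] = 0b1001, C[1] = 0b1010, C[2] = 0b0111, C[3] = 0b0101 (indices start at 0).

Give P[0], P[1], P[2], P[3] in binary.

P[0] = 0b0000, P[1] = 0b1011, P[2] = 0b1111, P[3] = 0b0101

CTR decryption: S_i = E(K, T_i) where T_i is the counter for block i; P_i = C_i ⊕ S_i.
P[0]: T = 0b0000, S = E(K, T) = 0b1001; 0b1001 ⊕ 0b1001 = 0b0000.
P[1]: T = 0b0001, S = E(K, T) = 0b0001; 0b1010 ⊕ 0b0001 = 0b1011.
P[2]: T = 0b0010, S = E(K, T) = 0b1000; 0b0111 ⊕ 0b1000 = 0b1111.
P[3]: T = 0b0011, S = E(K, T) = 0b0000; 0b0101 ⊕ 0b0000 = 0b0101.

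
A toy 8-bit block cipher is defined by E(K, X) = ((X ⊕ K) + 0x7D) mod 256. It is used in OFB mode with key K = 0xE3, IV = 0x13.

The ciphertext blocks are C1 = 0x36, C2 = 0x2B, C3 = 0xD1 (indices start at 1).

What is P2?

P2 = 0x20

OFB decryption: S_i = E(K, S_{i−1}) with S_{0} = IV; P_i = C_i ⊕ S_i.
P1: S = E(K, 0x13) = 0x6D; 0x36 ⊕ 0x6D = 0x5B.
P2: S = E(K, 0x6D) = 0x0B; 0x2B ⊕ 0x0B = 0x20.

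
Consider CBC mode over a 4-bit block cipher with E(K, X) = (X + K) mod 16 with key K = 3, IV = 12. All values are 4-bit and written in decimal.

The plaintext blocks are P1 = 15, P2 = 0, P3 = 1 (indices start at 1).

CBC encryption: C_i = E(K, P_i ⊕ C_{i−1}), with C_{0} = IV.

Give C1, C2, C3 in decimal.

C1: P1 ⊕ 12 = 3; E(K, 3) = 6.
C2: P2 ⊕ 6 = 6; E(K, 6) = 9.
C3: P3 ⊕ 9 = 8; E(K, 8) = 11.

C1 = 6, C2 = 9, C3 = 11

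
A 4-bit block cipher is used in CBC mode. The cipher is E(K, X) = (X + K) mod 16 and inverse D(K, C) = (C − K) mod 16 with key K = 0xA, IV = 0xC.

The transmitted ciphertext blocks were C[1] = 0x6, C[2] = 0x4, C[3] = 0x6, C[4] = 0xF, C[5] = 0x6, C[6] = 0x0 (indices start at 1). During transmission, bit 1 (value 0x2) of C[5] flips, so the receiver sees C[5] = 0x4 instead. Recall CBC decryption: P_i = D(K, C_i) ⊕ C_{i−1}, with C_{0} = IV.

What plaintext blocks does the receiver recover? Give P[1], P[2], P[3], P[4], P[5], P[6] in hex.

Only C[5] changed, to 0x4. In CBC, a change in C_i garbles P_i and flips the same bit in P_{i+1}. Decrypting the received ciphertext:
P[1]: D(K, 0x6) = 0xC; 0xC ⊕ 0xC = 0x0.
P[2]: D(K, 0x4) = 0xA; 0xA ⊕ 0x6 = 0xC.
P[3]: D(K, 0x6) = 0xC; 0xC ⊕ 0x4 = 0x8.
P[4]: D(K, 0xF) = 0x5; 0x5 ⊕ 0x6 = 0x3.
P[5]: D(K, 0x4) = 0xA; 0xA ⊕ 0xF = 0x5.
P[6]: D(K, 0x0) = 0x6; 0x6 ⊕ 0x4 = 0x2.
Blocks that differ from the original plaintext: P[5], P[6].

P[1] = 0x0, P[2] = 0xC, P[3] = 0x8, P[4] = 0x3, P[5] = 0x5, P[6] = 0x2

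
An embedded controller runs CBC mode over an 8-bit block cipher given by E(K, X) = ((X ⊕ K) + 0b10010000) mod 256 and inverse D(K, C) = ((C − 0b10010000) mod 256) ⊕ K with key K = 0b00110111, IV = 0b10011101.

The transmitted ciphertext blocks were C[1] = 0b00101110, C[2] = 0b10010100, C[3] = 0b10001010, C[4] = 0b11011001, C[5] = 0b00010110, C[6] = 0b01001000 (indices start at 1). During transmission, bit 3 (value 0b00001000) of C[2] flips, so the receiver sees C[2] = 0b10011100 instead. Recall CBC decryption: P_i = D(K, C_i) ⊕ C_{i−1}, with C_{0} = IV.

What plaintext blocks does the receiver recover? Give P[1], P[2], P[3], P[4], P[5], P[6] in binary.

P[1] = 0b00110100, P[2] = 0b00010101, P[3] = 0b01010001, P[4] = 0b11110100, P[5] = 0b01101000, P[6] = 0b10011001

Only C[2] changed, to 0b10011100. In CBC, a change in C_i garbles P_i and flips the same bit in P_{i+1}. Decrypting the received ciphertext:
P[1]: D(K, 0b00101110) = 0b10101001; 0b10101001 ⊕ 0b10011101 = 0b00110100.
P[2]: D(K, 0b10011100) = 0b00111011; 0b00111011 ⊕ 0b00101110 = 0b00010101.
P[3]: D(K, 0b10001010) = 0b11001101; 0b11001101 ⊕ 0b10011100 = 0b01010001.
P[4]: D(K, 0b11011001) = 0b01111110; 0b01111110 ⊕ 0b10001010 = 0b11110100.
P[5]: D(K, 0b00010110) = 0b10110001; 0b10110001 ⊕ 0b11011001 = 0b01101000.
P[6]: D(K, 0b01001000) = 0b10001111; 0b10001111 ⊕ 0b00010110 = 0b10011001.
Blocks that differ from the original plaintext: P[2], P[3].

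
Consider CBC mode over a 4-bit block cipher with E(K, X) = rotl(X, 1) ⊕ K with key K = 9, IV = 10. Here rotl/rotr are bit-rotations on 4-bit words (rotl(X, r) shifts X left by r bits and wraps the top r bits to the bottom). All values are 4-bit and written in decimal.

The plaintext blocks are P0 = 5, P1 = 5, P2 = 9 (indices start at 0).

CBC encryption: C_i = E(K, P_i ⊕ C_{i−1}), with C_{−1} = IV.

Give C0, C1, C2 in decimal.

C0 = 6, C1 = 15, C2 = 5

C0: P0 ⊕ 10 = 15; E(K, 15) = 6.
C1: P1 ⊕ 6 = 3; E(K, 3) = 15.
C2: P2 ⊕ 15 = 6; E(K, 6) = 5.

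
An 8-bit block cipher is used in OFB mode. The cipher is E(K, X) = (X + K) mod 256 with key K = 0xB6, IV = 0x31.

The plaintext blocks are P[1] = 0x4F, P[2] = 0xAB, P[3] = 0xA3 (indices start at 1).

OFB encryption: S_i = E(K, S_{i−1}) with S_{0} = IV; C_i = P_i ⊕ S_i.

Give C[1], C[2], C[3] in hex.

C[1] = 0xA8, C[2] = 0x36, C[3] = 0xF0

C[1]: S = E(K, 0x31) = 0xE7; 0x4F ⊕ 0xE7 = 0xA8.
C[2]: S = E(K, 0xE7) = 0x9D; 0xAB ⊕ 0x9D = 0x36.
C[3]: S = E(K, 0x9D) = 0x53; 0xA3 ⊕ 0x53 = 0xF0.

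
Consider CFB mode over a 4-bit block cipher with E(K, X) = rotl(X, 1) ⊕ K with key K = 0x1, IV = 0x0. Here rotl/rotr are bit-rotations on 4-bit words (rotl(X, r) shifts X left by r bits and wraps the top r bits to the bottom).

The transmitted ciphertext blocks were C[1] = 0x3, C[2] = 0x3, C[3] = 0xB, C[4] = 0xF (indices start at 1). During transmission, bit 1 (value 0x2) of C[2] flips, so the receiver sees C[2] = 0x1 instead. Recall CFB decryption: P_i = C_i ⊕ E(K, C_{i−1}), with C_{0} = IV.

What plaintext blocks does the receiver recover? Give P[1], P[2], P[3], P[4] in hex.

P[1] = 0x2, P[2] = 0x6, P[3] = 0x8, P[4] = 0x9

Only C[2] changed, to 0x1. In CFB, a change in C_i flips the same bit in P_i and garbles P_{i+1}. Decrypting the received ciphertext:
P[1]: E(K, 0x0) = 0x1; 0x3 ⊕ 0x1 = 0x2.
P[2]: E(K, 0x3) = 0x7; 0x1 ⊕ 0x7 = 0x6.
P[3]: E(K, 0x1) = 0x3; 0xB ⊕ 0x3 = 0x8.
P[4]: E(K, 0xB) = 0x6; 0xF ⊕ 0x6 = 0x9.
Blocks that differ from the original plaintext: P[2], P[3].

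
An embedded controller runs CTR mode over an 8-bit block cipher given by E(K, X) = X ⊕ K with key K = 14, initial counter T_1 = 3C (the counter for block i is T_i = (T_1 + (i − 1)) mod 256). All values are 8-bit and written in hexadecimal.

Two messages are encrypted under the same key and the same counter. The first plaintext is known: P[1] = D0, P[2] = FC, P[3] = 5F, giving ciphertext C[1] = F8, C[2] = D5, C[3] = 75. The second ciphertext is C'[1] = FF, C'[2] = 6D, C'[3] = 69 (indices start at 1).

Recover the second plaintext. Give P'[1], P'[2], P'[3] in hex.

P'[1] = D7, P'[2] = 44, P'[3] = 43

In CTR with a reused counter, both messages share the same keystream S_i, so C_i ⊕ C'_i = P_i ⊕ P'_i and thus P'_i = P_i ⊕ C_i ⊕ C'_i.
P'[1]: D0 ⊕ F8 ⊕ FF = D7.
P'[2]: FC ⊕ D5 ⊕ 6D = 44.
P'[3]: 5F ⊕ 75 ⊕ 69 = 43.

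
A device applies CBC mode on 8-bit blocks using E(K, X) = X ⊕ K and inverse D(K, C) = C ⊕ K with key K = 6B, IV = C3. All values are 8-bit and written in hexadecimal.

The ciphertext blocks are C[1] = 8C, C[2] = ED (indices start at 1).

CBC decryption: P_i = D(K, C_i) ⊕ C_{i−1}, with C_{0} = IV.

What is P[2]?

P[2]: D(K, ED) = 86; 86 ⊕ 8C = 0A.

P[2] = 0A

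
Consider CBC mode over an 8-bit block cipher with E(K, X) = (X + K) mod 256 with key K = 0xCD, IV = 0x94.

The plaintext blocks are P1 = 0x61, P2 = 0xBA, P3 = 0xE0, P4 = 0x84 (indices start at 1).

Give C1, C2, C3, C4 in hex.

CBC encryption: C_i = E(K, P_i ⊕ C_{i−1}), with C_{0} = IV.
C1: P1 ⊕ 0x94 = 0xF5; E(K, 0xF5) = 0xC2.
C2: P2 ⊕ 0xC2 = 0x78; E(K, 0x78) = 0x45.
C3: P3 ⊕ 0x45 = 0xA5; E(K, 0xA5) = 0x72.
C4: P4 ⊕ 0x72 = 0xF6; E(K, 0xF6) = 0xC3.

C1 = 0xC2, C2 = 0x45, C3 = 0x72, C4 = 0xC3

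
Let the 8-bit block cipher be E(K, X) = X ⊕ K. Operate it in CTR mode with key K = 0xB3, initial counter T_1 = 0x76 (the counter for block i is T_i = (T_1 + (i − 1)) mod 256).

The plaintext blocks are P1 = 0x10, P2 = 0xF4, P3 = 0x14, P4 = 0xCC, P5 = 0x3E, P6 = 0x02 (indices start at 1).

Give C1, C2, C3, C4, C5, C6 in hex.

C1 = 0xD5, C2 = 0x30, C3 = 0xDF, C4 = 0x06, C5 = 0xF7, C6 = 0xCA

CTR encryption: S_i = E(K, T_i) where T_i is the counter for block i; C_i = P_i ⊕ S_i.
C1: T = 0x76, S = E(K, T) = 0xC5; 0x10 ⊕ 0xC5 = 0xD5.
C2: T = 0x77, S = E(K, T) = 0xC4; 0xF4 ⊕ 0xC4 = 0x30.
C3: T = 0x78, S = E(K, T) = 0xCB; 0x14 ⊕ 0xCB = 0xDF.
C4: T = 0x79, S = E(K, T) = 0xCA; 0xCC ⊕ 0xCA = 0x06.
C5: T = 0x7A, S = E(K, T) = 0xC9; 0x3E ⊕ 0xC9 = 0xF7.
C6: T = 0x7B, S = E(K, T) = 0xC8; 0x02 ⊕ 0xC8 = 0xCA.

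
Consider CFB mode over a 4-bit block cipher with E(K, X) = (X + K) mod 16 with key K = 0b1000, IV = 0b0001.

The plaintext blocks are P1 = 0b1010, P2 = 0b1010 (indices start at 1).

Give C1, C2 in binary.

C1 = 0b0011, C2 = 0b0001

CFB encryption: C_i = P_i ⊕ E(K, C_{i−1}), with C_{0} = IV.
C1: E(K, 0b0001) = 0b1001; 0b1010 ⊕ 0b1001 = 0b0011.
C2: E(K, 0b0011) = 0b1011; 0b1010 ⊕ 0b1011 = 0b0001.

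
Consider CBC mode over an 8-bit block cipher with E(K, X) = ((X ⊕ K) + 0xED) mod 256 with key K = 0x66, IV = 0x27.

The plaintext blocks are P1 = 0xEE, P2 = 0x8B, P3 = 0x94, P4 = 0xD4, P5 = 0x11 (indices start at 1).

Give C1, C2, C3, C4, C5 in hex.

CBC encryption: C_i = E(K, P_i ⊕ C_{i−1}), with C_{0} = IV.
C1: P1 ⊕ 0x27 = 0xC9; E(K, 0xC9) = 0x9C.
C2: P2 ⊕ 0x9C = 0x17; E(K, 0x17) = 0x5E.
C3: P3 ⊕ 0x5E = 0xCA; E(K, 0xCA) = 0x99.
C4: P4 ⊕ 0x99 = 0x4D; E(K, 0x4D) = 0x18.
C5: P5 ⊕ 0x18 = 0x09; E(K, 0x09) = 0x5C.

C1 = 0x9C, C2 = 0x5E, C3 = 0x99, C4 = 0x18, C5 = 0x5C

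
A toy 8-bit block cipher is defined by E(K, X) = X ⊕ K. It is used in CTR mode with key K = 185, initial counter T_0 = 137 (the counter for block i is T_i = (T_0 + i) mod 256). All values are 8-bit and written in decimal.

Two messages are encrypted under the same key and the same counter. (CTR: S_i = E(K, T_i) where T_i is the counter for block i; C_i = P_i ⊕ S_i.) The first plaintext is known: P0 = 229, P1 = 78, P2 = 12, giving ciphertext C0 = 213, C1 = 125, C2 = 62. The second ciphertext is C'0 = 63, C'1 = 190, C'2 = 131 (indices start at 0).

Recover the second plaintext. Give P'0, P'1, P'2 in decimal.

In CTR with a reused counter, both messages share the same keystream S_i, so C_i ⊕ C'_i = P_i ⊕ P'_i and thus P'_i = P_i ⊕ C_i ⊕ C'_i.
P'0: 229 ⊕ 213 ⊕ 63 = 15.
P'1: 78 ⊕ 125 ⊕ 190 = 141.
P'2: 12 ⊕ 62 ⊕ 131 = 177.

P'0 = 15, P'1 = 141, P'2 = 177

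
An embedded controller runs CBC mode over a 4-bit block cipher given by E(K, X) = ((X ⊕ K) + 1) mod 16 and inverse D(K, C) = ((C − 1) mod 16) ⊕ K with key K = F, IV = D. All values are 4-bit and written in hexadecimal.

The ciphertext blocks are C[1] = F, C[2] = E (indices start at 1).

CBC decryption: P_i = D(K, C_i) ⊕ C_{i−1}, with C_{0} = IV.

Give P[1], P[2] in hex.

P[1] = C, P[2] = D

P[1]: D(K, F) = 1; 1 ⊕ D = C.
P[2]: D(K, E) = 2; 2 ⊕ F = D.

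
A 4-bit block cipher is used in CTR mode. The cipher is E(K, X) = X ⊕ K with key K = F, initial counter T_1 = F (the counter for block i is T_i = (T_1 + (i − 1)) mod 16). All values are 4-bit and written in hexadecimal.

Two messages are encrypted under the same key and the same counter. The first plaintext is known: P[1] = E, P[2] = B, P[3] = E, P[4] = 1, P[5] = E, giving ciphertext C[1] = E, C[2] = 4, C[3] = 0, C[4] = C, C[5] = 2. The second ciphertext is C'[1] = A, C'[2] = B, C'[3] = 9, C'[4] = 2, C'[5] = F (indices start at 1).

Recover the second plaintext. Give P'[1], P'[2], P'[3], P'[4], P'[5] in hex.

In CTR with a reused counter, both messages share the same keystream S_i, so C_i ⊕ C'_i = P_i ⊕ P'_i and thus P'_i = P_i ⊕ C_i ⊕ C'_i.
P'[1]: E ⊕ E ⊕ A = A.
P'[2]: B ⊕ 4 ⊕ B = 4.
P'[3]: E ⊕ 0 ⊕ 9 = 7.
P'[4]: 1 ⊕ C ⊕ 2 = F.
P'[5]: E ⊕ 2 ⊕ F = 3.

P'[1] = A, P'[2] = 4, P'[3] = 7, P'[4] = F, P'[5] = 3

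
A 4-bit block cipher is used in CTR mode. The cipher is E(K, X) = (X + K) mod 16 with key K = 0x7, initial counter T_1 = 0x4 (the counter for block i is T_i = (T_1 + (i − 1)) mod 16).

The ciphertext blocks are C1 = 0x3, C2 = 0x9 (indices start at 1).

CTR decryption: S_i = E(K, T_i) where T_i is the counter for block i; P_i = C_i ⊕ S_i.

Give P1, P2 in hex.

P1: T = 0x4, S = E(K, T) = 0xB; 0x3 ⊕ 0xB = 0x8.
P2: T = 0x5, S = E(K, T) = 0xC; 0x9 ⊕ 0xC = 0x5.

P1 = 0x8, P2 = 0x5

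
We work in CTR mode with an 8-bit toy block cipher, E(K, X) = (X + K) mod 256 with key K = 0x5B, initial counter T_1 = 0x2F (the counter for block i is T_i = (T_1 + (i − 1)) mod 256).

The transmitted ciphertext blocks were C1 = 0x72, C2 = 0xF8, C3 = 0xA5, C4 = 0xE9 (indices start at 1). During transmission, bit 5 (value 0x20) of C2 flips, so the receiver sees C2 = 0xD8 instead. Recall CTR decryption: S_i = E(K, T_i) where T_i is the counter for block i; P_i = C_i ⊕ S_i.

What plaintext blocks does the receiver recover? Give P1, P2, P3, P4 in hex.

Only C2 changed, to 0xD8. In CTR, a change in C_i flips the same bit in P_i only; the keystream is unaffected. Decrypting the received ciphertext:
P1: T = 0x2F, S = E(K, T) = 0x8A; 0x72 ⊕ 0x8A = 0xF8.
P2: T = 0x30, S = E(K, T) = 0x8B; 0xD8 ⊕ 0x8B = 0x53.
P3: T = 0x31, S = E(K, T) = 0x8C; 0xA5 ⊕ 0x8C = 0x29.
P4: T = 0x32, S = E(K, T) = 0x8D; 0xE9 ⊕ 0x8D = 0x64.
Blocks that differ from the original plaintext: P2.

P1 = 0xF8, P2 = 0x53, P3 = 0x29, P4 = 0x64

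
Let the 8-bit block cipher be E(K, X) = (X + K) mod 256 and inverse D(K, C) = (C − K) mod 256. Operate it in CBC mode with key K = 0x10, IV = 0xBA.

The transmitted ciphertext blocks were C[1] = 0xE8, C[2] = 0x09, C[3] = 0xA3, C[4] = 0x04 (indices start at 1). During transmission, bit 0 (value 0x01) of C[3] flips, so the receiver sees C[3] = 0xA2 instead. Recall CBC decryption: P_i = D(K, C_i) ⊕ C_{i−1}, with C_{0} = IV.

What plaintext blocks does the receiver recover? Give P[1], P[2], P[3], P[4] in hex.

P[1] = 0x62, P[2] = 0x11, P[3] = 0x9B, P[4] = 0x56

Only C[3] changed, to 0xA2. In CBC, a change in C_i garbles P_i and flips the same bit in P_{i+1}. Decrypting the received ciphertext:
P[1]: D(K, 0xE8) = 0xD8; 0xD8 ⊕ 0xBA = 0x62.
P[2]: D(K, 0x09) = 0xF9; 0xF9 ⊕ 0xE8 = 0x11.
P[3]: D(K, 0xA2) = 0x92; 0x92 ⊕ 0x09 = 0x9B.
P[4]: D(K, 0x04) = 0xF4; 0xF4 ⊕ 0xA2 = 0x56.
Blocks that differ from the original plaintext: P[3], P[4].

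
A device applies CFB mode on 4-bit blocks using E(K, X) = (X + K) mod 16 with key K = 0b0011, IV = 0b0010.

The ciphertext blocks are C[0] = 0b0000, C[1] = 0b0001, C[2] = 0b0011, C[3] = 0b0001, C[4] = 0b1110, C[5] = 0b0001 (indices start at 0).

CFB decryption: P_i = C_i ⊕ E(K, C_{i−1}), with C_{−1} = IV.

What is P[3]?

P[3] = 0b0111

P[3]: E(K, 0b0011) = 0b0110; 0b0001 ⊕ 0b0110 = 0b0111.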